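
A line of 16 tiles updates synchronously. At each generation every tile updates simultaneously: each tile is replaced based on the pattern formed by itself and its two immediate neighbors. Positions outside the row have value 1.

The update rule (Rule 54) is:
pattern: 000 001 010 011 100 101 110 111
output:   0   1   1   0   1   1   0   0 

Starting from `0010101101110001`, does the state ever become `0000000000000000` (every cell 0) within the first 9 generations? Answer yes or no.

no

1111110010001010
0000001111011111
1000010000100000
0100111001110001
1111000110001010
0000101001011111
1001111111100000
0110000000010001
1001000000111010
generation 9 is 1001000000111010, still not uniform 0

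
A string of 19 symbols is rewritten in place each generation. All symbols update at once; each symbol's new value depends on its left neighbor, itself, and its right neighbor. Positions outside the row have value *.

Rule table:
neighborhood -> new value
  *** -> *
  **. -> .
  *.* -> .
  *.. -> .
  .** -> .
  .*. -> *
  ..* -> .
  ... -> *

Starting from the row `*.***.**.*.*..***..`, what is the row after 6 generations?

...*.....*.*...*...
.*.*.***.*.*.*.*.*.
.*.*..*..*.*.*.*.*.
.*.*..*..*.*.*.*.*.  (fixed point — unchanged through generation 6)

.*.*..*..*.*.*.*.*.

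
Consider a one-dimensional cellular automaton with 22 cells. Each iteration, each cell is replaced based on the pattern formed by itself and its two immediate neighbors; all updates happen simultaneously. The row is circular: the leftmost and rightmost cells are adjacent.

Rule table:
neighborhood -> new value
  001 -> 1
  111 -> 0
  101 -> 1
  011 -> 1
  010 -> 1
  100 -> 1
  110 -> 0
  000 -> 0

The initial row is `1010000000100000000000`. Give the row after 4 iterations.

1111000001110000000001
0000100011001000000011
1001110110111100000110
1111001101100010001101

1111001101100010001101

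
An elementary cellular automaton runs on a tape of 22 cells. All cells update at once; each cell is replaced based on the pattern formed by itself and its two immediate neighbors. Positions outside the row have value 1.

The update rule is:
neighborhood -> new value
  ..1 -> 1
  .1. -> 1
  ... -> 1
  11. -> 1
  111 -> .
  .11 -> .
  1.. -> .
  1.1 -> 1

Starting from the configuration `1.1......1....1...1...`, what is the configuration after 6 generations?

111.111111.1111.111.11
..11.....11...11..11..
.1.1.1111.1.11.1.1.1.1
11111...1111.11111111.
....1.11...11.......11
.11111.1.11.1.111111..

.11111.1.11.1.111111..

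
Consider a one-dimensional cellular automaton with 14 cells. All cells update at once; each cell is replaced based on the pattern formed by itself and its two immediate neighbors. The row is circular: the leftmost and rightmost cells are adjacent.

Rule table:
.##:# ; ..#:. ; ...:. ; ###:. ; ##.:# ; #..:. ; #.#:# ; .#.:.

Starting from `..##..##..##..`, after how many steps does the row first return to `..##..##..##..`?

1

step 1: ..##..##..##..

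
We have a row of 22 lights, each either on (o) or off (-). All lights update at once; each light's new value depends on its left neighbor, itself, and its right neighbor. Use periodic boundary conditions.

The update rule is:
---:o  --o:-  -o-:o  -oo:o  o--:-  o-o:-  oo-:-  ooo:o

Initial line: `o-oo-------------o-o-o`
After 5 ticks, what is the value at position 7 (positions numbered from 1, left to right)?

tick 1: --o--ooooooooooo-o-o-o
tick 2: --o--oooooooooo--o-o-o
tick 3: --o--ooooooooo---o-o-o
tick 4: --o--oooooooo--o-o-o-o
tick 5: --o--ooooooo---o-o-o-o
position 7 holds o

o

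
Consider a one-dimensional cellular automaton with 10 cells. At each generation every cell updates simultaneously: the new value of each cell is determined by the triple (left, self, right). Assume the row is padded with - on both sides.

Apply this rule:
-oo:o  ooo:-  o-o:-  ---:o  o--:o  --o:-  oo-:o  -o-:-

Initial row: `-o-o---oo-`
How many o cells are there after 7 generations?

----oo-ooo
ooo-oo-o-o
o-o-oo----
----oooooo
ooo-o----o
o-o--ooo--
---o-o-ooo
count of o: 5

5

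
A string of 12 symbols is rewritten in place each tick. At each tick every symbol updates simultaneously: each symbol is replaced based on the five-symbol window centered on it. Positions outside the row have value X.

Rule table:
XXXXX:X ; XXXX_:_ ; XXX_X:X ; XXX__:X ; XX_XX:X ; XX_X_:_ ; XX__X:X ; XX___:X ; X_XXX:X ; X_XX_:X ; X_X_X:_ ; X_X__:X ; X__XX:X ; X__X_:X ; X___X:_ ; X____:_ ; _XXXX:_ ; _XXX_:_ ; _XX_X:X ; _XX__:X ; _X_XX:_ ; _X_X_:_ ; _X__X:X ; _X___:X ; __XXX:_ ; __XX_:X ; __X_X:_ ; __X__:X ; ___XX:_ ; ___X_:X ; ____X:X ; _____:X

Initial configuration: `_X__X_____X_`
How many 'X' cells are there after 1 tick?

8

_XXXXX_XXX__
count of X: 8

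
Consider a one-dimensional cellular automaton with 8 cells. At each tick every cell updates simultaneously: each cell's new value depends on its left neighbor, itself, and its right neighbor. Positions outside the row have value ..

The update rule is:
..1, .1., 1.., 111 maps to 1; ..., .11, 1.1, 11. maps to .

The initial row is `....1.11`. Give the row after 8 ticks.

11....11

tick 1: ...11...
tick 2: ..1..1..
tick 3: .111111.
tick 4: 1.1111.1
tick 5: 1..11..1
tick 6: 111..111
tick 7: .1.11.1.
tick 8: 11....11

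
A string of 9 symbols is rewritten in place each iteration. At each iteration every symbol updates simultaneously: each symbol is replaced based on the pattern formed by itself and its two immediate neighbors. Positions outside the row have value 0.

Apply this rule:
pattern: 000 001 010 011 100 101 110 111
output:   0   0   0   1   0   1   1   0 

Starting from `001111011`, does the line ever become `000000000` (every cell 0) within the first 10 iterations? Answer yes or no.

yes

001001111
000001001
000000000
all cells are 0 at iteration 3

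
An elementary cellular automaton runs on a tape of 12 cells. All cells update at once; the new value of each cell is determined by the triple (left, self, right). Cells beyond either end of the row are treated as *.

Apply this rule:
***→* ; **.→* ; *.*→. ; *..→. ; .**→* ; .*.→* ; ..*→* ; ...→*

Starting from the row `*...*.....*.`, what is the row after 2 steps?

*.***.*****.
*.***.*****.

*.***.*****.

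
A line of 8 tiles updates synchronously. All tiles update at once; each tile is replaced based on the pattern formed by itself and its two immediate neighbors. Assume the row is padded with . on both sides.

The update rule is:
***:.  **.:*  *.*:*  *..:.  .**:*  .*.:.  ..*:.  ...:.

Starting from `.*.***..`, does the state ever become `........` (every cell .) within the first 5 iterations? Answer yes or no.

yes

iteration 1: ..**.*..
iteration 2: ..***...
iteration 3: ..*.*...
iteration 4: ...*....
iteration 5: ........
all cells are . at iteration 5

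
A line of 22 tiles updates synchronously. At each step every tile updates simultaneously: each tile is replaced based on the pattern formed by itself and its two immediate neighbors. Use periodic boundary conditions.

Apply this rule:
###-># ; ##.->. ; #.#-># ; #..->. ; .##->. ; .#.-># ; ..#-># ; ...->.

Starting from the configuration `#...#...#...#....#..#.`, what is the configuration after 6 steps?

..#...#....#..#.##..#.

#..##..##..##...##.###
..#...#...#....#..#.##
.##..##..##...##.###..
#...#...#....#..#.#...
#..##..##...##.####..#
..#...#....#..#.##..#.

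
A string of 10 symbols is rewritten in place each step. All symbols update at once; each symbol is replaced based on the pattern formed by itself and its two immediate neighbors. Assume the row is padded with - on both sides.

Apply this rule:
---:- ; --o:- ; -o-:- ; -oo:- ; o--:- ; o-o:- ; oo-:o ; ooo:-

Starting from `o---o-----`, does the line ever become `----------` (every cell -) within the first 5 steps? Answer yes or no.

yes

step 1: ----------
all cells are - at step 1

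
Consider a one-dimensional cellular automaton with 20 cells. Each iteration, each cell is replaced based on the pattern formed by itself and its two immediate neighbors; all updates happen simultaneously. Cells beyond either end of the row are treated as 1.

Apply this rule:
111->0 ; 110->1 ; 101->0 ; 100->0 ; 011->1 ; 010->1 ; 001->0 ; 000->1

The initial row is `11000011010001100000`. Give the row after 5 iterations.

01011011010101101110
01011011010101101010
01011011010101101010  (fixed point — unchanged through iteration 5)

01011011010101101010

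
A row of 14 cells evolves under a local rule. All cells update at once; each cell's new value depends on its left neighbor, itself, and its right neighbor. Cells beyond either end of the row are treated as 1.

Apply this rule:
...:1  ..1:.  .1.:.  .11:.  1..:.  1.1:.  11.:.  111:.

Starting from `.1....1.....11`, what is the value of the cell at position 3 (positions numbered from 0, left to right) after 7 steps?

step 1: ...11...111...
step 2: .1....1.....1.
step 3: ...11...111...  (repeats step 1; period 2)
step 7: ...11...111...
position 3 holds 1

1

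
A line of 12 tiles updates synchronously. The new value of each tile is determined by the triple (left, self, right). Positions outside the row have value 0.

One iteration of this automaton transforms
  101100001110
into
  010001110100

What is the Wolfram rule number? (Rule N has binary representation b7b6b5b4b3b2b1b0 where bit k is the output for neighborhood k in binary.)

163

position 9: 111 → 1  (bit 7 = 1)
position 3: 110 → 0  (bit 6 = 0)
position 1: 101 → 1  (bit 5 = 1)
position 4: 100 → 0  (bit 4 = 0)
position 2: 011 → 0  (bit 3 = 0)
position 0: 010 → 0  (bit 2 = 0)
position 7: 001 → 1  (bit 1 = 1)
position 5: 000 → 1  (bit 0 = 1)
bits b7..b0 = 10100011 = 163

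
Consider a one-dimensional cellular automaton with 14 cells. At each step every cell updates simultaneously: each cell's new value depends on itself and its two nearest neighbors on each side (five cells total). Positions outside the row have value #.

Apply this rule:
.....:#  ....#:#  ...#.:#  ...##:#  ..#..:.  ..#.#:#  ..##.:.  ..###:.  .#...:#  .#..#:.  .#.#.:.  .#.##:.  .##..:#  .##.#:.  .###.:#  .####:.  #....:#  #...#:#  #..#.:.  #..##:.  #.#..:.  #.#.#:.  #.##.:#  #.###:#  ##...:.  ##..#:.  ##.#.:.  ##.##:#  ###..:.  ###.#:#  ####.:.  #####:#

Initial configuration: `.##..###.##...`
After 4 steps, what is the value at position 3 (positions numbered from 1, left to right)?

.

step 1: ###...#####.##
step 2: #...##..#.###.
step 3: ..##.#..#.####
step 4: ........#.#.##
position 3 holds .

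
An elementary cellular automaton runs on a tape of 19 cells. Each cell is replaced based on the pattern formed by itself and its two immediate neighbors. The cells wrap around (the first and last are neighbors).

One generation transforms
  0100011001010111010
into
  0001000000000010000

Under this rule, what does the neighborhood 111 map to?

At position 14 the neighborhood is 111; the next row has 1 there.

1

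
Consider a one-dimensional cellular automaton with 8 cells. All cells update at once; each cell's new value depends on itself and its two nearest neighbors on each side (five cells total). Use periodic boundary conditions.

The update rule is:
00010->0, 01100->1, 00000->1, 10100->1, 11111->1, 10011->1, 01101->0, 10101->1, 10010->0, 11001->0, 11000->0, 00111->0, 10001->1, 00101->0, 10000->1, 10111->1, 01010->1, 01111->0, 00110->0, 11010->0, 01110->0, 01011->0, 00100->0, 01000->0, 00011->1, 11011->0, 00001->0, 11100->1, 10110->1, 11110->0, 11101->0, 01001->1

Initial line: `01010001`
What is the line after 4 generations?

11110100
00000111
01101001
01001100

01001100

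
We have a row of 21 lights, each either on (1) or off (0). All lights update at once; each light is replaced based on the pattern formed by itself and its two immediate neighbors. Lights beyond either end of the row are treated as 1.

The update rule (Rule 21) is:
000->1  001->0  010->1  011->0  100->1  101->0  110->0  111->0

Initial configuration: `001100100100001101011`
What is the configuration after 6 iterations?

iteration 1: 100010110111100001000
iteration 2: 011010000000011101110
iteration 3: 000011111111000000000
iteration 4: 111000000000111111110
iteration 5: 000111111110000000000
iteration 6: 110000000001111111110

110000000001111111110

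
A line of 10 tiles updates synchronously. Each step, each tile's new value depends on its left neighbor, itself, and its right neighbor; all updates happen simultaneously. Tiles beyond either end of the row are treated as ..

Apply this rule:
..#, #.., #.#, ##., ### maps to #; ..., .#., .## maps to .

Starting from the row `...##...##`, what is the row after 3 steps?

#.#.#.##.#

step 1: ..#.##.#.#
step 2: .#.#.##.#.
step 3: #.#.#.##.#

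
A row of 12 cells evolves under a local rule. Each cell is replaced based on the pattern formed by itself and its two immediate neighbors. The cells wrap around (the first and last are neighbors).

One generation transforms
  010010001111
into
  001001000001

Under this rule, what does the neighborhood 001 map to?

0

At position 3 the neighborhood is 001; the next row has 0 there.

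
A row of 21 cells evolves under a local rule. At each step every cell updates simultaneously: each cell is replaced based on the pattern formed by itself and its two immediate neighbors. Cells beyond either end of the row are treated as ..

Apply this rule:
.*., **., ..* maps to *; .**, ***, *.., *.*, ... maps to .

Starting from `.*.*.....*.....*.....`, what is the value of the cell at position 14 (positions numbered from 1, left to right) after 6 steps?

*

**.*....**....**.....
.*.*...*.*...*.*.....
**.*..**.*..**.*.....
.*.*.*.*.*.*.*.*.....
**.*.*.*.*.*.*.*.....
.*.*.*.*.*.*.*.*.....
position 14 holds *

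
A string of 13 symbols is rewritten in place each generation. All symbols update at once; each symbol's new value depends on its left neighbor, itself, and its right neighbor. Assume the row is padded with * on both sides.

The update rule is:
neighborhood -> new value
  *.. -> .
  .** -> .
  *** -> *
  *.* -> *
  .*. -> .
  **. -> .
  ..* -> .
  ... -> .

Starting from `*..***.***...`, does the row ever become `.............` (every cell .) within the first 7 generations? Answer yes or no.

yes

....*.*.*....
.....*.*.....
......*......
.............
all cells are . at generation 4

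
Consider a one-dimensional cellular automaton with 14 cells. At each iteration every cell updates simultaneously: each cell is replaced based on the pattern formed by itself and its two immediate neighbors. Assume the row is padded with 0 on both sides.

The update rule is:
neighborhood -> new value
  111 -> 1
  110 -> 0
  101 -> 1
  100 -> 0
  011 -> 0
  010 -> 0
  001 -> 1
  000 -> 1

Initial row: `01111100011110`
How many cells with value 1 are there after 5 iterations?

6

10111001101100
01010010010001
10100100100110
01001001001000
10010010010011
count of 1: 6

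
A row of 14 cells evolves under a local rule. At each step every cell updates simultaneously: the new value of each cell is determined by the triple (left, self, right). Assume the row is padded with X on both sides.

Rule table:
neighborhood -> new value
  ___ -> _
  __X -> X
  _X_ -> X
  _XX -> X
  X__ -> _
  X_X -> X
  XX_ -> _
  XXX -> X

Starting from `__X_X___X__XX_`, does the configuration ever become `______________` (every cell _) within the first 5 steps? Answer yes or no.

step 1: _XXXX__XX_XX_X
step 2: XXXX__XX_XX_XX
step 3: XXX__XX_XX_XXX
step 4: XX__XX_XX_XXXX
step 5: X__XX_XX_XXXXX
step 5 is X__XX_XX_XXXXX, still not uniform _

no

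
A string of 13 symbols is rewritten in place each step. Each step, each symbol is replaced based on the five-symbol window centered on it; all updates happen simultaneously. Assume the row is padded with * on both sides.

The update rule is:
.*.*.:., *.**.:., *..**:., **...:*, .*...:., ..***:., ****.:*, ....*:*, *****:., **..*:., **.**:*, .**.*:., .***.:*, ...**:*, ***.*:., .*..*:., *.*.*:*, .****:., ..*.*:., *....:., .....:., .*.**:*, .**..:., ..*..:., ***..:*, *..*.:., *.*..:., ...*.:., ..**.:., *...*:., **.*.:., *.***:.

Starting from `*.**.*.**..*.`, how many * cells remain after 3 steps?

step 1: .*...**.....*
step 2: ....*..*..**.
step 3: *.*.........*
count of *: 3

3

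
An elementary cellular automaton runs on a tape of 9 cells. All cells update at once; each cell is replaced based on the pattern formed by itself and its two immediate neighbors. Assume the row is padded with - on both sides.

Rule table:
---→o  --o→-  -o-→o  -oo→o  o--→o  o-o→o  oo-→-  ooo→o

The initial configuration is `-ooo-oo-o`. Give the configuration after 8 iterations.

iteration 1: -oo-oo-oo
iteration 2: -o-oo-oo-
iteration 3: -ooo-oo-o  (repeats iteration 0; period 3)
iteration 8: -o-oo-oo-

-o-oo-oo-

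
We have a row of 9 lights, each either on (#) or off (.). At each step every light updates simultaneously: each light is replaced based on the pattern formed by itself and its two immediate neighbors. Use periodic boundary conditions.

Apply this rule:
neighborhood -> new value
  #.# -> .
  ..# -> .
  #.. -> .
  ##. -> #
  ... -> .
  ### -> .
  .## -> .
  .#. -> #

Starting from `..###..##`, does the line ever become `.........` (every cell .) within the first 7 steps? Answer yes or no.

no

step 1: ....#...#
step 2: ....#...#  (fixed point — unchanged through step 7)
step 7 is ....#...#, still not uniform .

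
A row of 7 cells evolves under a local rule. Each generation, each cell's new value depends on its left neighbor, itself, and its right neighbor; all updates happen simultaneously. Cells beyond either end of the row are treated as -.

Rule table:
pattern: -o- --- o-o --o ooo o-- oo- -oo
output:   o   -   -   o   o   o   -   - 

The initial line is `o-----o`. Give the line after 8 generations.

oo---oo
--o-o--
-oo-oo-
o-----o  (repeats generation 0; period 4)
generation 8: o-----o

o-----o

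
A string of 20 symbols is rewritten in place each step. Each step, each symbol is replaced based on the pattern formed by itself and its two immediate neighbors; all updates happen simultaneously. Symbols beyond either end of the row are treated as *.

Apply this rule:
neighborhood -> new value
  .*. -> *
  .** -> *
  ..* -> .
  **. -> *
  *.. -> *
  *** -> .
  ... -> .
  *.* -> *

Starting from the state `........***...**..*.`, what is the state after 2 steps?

step 1: *.......*.**..***.**
step 2: **......*****.*.***.

**......*****.*.***.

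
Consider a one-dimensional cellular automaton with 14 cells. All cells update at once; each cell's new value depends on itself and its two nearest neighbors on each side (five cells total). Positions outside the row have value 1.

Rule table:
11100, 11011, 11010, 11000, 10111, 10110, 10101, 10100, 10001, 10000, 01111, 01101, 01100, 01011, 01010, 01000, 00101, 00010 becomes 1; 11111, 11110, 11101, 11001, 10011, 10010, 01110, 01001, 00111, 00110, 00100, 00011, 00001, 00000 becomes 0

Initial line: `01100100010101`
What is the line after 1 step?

11100011111111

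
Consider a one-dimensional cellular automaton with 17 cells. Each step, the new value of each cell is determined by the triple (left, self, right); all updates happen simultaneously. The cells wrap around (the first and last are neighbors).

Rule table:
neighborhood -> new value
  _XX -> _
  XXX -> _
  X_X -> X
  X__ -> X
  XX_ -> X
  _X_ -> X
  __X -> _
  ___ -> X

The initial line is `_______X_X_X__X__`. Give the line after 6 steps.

_XX_____XX_______

XXXXXX_XXXXXX_XXX
_____XX_____XX___
XXXX__XXXXX__XXXX
___XX_____XX_____
XX__XXXXX__XXXXXX
_XX_____XX_______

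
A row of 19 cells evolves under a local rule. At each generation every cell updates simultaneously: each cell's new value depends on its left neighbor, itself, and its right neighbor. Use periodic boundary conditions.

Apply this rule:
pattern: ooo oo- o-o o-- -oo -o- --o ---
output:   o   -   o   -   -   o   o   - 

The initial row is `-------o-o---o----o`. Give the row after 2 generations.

-----o-oo--o----o--

------oooo--oo---oo
-----o-oo--o----o--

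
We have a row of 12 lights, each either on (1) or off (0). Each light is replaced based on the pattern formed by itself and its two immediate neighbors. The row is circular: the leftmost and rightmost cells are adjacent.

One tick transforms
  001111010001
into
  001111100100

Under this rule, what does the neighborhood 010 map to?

At position 7 the neighborhood is 010; the next row has 0 there.

0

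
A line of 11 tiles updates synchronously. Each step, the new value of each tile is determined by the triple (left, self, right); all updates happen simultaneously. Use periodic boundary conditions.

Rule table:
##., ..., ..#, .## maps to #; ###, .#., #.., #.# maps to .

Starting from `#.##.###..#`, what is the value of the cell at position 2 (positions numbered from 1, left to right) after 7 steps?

#

step 1: #.##.#.#.##
step 2: #.##.....#.
step 3: ..##.####..
step 4: ####.#..#.#
step 5: ...#...#..#
step 6: .##..##..#.
step 7: ###.###.#..
position 2 holds #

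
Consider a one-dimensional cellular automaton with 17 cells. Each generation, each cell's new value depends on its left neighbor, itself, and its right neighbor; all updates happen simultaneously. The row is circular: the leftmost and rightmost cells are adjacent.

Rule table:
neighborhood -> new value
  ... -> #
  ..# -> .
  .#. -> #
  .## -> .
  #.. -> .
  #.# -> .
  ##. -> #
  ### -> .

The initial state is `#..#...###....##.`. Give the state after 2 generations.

#..#.#.#.#..#..#.

#..#.#...#.##..#.
#..#.#.#.#..#..#.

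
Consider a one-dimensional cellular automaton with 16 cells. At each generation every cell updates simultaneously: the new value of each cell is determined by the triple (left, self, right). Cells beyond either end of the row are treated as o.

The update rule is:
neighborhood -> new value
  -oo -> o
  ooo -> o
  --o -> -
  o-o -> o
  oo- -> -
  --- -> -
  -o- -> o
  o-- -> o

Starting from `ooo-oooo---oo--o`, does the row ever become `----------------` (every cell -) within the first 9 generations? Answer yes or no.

no

oo-oooo-o--o-o-o
o-oooo-ooo-ooooo
-oooo-ooo-oooooo
oooo-ooo-ooooooo
ooo-ooo-oooooooo
oo-ooo-ooooooooo
o-ooo-oooooooooo
-ooo-ooooooooooo
ooo-oooooooooooo
generation 9 is ooo-oooooooooooo, still not uniform -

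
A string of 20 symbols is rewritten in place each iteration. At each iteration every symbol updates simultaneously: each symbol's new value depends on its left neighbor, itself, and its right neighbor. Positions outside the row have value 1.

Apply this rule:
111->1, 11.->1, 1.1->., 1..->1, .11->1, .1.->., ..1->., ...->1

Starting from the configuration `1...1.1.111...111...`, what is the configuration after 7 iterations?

1111111.11111.11111.

iteration 1: 111.....11111.11111.
iteration 2: 1111111.11111.11111.
iteration 3: 1111111.11111.11111.  (fixed point — unchanged through iteration 7)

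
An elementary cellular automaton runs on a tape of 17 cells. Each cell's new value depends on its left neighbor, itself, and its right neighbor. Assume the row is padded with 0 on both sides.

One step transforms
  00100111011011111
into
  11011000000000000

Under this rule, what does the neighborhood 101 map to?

0

At position 8 the neighborhood is 101; the next row has 0 there.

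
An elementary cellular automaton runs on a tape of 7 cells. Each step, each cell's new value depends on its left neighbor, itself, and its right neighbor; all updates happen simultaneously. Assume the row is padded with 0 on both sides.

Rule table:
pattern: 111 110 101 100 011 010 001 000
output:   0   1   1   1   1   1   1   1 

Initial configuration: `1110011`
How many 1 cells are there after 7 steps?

1011111
1110001
1011111  (repeats step 1; period 2)
step 7: 1011111
count of 1: 6

6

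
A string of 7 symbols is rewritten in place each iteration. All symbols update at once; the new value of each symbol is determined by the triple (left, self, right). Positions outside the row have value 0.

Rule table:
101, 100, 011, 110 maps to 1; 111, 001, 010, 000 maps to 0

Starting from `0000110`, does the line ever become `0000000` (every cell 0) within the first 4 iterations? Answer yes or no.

0000111
0000101
0000010
0000001
iteration 4 is 0000001, still not uniform 0

no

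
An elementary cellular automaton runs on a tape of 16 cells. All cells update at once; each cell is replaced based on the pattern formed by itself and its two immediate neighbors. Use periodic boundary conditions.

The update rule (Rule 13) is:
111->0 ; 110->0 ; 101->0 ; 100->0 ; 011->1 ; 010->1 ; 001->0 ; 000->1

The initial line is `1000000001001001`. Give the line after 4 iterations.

0010100001001001

0011111101001001
0010000001001001
0010111101001001
0010100001001001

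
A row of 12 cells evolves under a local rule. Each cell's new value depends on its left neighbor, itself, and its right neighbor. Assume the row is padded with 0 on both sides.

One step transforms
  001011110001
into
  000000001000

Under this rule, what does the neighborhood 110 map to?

At position 7 the neighborhood is 110; the next row has 0 there.

0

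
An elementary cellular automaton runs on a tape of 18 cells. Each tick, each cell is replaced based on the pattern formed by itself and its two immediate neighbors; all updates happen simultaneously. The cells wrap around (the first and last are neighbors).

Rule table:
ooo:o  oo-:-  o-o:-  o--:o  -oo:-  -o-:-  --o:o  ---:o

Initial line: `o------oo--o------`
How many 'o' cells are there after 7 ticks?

11

tick 1: -oooooo--oo-oooooo
tick 2: --oooo-oo----oooo-
tick 3: oo-oo----oooo-oo-o
tick 4: o----oooo-oo------
tick 5: -oooo-oo----oooooo
tick 6: --oo----oooo-oooo-
tick 7: oo--oooo-oo---oo-o
count of o: 11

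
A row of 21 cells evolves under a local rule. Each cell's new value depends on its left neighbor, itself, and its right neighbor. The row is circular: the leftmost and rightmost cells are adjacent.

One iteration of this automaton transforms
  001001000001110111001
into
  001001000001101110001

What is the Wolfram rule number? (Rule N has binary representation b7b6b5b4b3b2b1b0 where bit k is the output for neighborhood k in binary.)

172

position 12: 111 → 1  (bit 7 = 1)
position 13: 110 → 0  (bit 6 = 0)
position 14: 101 → 1  (bit 5 = 1)
position 0: 100 → 0  (bit 4 = 0)
position 11: 011 → 1  (bit 3 = 1)
position 2: 010 → 1  (bit 2 = 1)
position 1: 001 → 0  (bit 1 = 0)
position 7: 000 → 0  (bit 0 = 0)
bits b7..b0 = 10101100 = 172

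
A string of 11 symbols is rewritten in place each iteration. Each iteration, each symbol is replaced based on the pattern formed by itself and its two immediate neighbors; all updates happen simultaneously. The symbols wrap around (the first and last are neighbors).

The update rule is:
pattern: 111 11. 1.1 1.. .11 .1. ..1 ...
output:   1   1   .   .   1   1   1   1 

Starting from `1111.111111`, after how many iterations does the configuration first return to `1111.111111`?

1

1111.111111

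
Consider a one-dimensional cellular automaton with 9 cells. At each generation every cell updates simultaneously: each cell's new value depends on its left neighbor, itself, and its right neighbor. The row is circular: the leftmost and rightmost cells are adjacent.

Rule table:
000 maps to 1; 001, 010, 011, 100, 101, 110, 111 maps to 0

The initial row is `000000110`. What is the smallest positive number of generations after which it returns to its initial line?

2

111110000
000000110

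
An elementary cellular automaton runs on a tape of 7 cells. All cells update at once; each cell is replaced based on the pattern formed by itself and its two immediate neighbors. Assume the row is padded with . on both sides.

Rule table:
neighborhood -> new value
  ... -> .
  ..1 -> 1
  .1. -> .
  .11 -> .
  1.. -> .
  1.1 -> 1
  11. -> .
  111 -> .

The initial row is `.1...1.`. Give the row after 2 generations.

...1...

1...1..
...1...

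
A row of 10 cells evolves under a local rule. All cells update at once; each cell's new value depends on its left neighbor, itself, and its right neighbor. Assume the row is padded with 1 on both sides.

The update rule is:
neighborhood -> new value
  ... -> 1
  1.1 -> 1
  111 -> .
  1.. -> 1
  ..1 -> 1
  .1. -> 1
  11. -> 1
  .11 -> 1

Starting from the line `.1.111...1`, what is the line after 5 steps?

step 1: 1111.11111
step 2: ...111....
step 3: 1111.11111  (repeats step 1; period 2)
step 5: 1111.11111

1111.11111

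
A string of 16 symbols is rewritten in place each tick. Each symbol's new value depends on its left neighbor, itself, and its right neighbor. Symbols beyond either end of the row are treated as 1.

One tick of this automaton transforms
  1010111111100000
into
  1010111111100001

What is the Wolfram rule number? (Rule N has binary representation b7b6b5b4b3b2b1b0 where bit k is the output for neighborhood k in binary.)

206

position 5: 111 → 1  (bit 7 = 1)
position 0: 110 → 1  (bit 6 = 1)
position 1: 101 → 0  (bit 5 = 0)
position 11: 100 → 0  (bit 4 = 0)
position 4: 011 → 1  (bit 3 = 1)
position 2: 010 → 1  (bit 2 = 1)
position 15: 001 → 1  (bit 1 = 1)
position 12: 000 → 0  (bit 0 = 0)
bits b7..b0 = 11001110 = 206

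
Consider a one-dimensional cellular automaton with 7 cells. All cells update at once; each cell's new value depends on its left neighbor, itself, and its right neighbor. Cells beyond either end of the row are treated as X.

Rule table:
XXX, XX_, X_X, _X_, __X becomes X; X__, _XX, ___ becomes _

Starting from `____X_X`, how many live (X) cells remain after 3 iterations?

iteration 1: ___XXX_
iteration 2: __X_XXX
iteration 3: _XXX_XX
count of X: 5

5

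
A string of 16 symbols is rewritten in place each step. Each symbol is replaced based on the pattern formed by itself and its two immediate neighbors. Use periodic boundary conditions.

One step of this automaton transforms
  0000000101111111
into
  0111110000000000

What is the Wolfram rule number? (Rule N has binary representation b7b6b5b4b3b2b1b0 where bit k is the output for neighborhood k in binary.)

1

position 10: 111 → 0  (bit 7 = 0)
position 15: 110 → 0  (bit 6 = 0)
position 8: 101 → 0  (bit 5 = 0)
position 0: 100 → 0  (bit 4 = 0)
position 9: 011 → 0  (bit 3 = 0)
position 7: 010 → 0  (bit 2 = 0)
position 6: 001 → 0  (bit 1 = 0)
position 1: 000 → 1  (bit 0 = 1)
bits b7..b0 = 00000001 = 1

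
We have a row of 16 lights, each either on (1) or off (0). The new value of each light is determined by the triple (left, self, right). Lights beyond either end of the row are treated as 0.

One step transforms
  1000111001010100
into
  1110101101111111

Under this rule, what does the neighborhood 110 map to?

At position 6 the neighborhood is 110; the next row has 1 there.

1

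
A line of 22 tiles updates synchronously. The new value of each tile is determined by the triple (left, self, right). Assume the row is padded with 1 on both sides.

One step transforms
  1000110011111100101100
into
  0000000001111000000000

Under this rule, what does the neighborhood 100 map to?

At position 1 the neighborhood is 100; the next row has 0 there.

0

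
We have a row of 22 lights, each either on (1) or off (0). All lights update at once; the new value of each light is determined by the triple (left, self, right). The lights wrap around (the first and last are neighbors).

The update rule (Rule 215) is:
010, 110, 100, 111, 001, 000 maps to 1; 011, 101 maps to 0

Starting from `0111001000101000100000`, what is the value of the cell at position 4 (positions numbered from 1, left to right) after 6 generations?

1

1011111111101111111111
1001111111100111111111
1110111111111011111111
1110011111111001111111
1111101111111110111111
1111100111111110011111
position 4 holds 1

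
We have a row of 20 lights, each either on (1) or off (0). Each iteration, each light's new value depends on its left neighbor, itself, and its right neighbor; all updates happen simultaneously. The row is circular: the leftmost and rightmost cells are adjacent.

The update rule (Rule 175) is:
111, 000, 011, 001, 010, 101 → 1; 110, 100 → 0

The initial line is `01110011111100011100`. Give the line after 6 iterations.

11111100111100111100

11100111111001111001
11001111110011110011
10011111100111100111
00111111001111001111
01111110011110011110
11111100111100111100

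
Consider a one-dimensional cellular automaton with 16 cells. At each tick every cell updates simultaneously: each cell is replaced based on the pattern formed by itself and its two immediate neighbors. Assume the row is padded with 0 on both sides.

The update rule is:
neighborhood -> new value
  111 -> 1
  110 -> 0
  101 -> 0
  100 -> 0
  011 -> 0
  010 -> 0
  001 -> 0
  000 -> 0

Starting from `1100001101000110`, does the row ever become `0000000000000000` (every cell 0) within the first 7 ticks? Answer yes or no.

0000000000000000
all cells are 0 at tick 1

yes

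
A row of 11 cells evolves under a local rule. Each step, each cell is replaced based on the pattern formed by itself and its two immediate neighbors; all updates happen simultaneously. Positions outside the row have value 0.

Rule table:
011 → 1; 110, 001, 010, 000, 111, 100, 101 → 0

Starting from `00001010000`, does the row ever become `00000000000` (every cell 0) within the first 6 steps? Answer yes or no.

step 1: 00000000000
all cells are 0 at step 1

yes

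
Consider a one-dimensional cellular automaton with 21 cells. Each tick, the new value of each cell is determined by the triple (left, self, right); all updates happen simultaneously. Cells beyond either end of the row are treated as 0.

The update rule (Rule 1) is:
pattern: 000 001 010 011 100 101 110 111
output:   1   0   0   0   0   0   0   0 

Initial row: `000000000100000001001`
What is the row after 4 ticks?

tick 1: 111111110001111100000
tick 2: 000000000100000001111
tick 3: 111111110001111100000  (repeats tick 1; period 2)
tick 4: 000000000100000001111

000000000100000001111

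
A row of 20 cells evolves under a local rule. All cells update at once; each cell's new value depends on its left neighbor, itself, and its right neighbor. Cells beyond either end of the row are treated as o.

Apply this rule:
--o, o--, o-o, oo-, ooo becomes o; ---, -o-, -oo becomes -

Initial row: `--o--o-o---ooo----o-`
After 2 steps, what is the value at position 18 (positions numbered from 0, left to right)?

o

oo-oo-o-o-o-ooo--o-o
ooo-oo-o-o-o-oooo-o-
position 18 holds o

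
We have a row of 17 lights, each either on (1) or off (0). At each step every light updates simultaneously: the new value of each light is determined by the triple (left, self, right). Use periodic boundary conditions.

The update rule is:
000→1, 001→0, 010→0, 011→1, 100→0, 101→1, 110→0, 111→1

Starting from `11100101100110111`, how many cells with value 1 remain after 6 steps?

step 1: 11000011000101111
step 2: 10011010010011111
step 3: 00010100000011111
step 4: 01001001111011110
step 5: 00000001110111100
step 6: 11111101101111001
count of 1: 13

13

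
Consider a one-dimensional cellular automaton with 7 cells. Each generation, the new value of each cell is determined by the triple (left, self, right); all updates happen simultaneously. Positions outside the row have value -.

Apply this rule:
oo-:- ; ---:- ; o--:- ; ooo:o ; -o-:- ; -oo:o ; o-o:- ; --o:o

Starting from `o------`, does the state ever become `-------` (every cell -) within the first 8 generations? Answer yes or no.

yes

generation 1: -------
all cells are - at generation 1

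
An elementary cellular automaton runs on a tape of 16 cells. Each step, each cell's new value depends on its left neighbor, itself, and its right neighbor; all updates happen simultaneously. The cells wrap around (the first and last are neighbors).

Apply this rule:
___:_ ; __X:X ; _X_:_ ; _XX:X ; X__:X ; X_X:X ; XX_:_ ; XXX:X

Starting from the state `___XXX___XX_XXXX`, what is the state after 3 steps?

XXX_X_XX_XXXX_X_

step 1: X_XXX_X_XX_XXXX_
step 2: _XXX_X_XX_XXXX_X
step 3: XXX_X_XX_XXXX_X_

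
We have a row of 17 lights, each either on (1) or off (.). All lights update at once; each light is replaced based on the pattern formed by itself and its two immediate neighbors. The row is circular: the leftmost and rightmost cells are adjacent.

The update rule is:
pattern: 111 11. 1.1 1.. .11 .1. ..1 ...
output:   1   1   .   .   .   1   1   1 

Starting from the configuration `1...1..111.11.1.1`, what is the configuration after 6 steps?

step 1: 1.111.1.11..1.1..
step 2: 1..11.1..1.11.1.1
step 3: 1.1.1.1.11..1.1..
step 4: 1.1.1.1..1.11.1.1
step 5: 1.1.1.1.11..1.1..  (repeats step 3; period 2)
step 6: 1.1.1.1..1.11.1.1

1.1.1.1..1.11.1.1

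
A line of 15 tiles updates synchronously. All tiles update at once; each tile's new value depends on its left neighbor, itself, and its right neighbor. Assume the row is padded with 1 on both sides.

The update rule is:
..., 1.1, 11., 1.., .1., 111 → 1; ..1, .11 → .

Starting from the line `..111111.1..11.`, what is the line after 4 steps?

step 1: 1..11111111..11
step 2: 11..11111111..1
step 3: 111..11111111..
step 4: 1111..11111111.

1111..11111111.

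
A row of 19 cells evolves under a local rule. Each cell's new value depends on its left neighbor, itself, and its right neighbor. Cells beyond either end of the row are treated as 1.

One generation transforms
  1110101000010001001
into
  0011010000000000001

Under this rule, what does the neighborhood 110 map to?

1

At position 2 the neighborhood is 110; the next row has 1 there.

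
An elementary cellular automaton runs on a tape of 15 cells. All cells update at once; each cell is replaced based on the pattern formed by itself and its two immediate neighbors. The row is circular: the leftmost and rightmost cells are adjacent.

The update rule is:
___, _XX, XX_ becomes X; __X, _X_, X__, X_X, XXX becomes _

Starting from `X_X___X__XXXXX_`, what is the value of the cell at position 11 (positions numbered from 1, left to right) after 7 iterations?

_

____X____X___X_
XXX___XX___X___
X_X_X_XX_X___X_
______XX___X___
XXXXX_XX_X___XX
____X_XX___X_X_
XXX___XX_X_____
position 11 holds _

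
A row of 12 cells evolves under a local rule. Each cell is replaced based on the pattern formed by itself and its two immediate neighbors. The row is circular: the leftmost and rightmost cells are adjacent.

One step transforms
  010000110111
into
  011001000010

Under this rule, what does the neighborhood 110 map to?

At position 7 the neighborhood is 110; the next row has 0 there.

0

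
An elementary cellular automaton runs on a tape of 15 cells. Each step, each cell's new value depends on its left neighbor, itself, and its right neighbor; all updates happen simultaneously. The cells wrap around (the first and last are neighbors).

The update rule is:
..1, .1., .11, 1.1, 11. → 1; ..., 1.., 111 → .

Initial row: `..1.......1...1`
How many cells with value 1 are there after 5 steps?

8

.11......11..11
111.....111.111
..1....11.111..
.11...11111.1..
111..11...111..
count of 1: 8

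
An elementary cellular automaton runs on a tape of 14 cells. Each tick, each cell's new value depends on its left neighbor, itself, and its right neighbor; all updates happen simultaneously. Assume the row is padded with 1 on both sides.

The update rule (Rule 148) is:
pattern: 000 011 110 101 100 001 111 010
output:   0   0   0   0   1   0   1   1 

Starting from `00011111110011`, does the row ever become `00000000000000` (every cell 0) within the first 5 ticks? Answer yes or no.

no

10001111101001
01000111001100
01100010100010
00010010110010
10011010001010
tick 5 is 10011010001010, still not uniform 0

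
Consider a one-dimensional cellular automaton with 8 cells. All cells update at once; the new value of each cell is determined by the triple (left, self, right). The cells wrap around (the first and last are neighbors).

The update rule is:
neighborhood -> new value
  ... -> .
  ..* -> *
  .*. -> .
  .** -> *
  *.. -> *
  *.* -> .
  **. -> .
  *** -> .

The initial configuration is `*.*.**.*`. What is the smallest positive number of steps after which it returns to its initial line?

8

....*..*
*..*.**.
.**..*..
**.**.*.
*..*....
.**.*..*
.*...**.
*.*.**.*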